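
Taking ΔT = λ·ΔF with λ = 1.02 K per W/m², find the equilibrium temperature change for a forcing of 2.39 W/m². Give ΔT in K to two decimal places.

ΔT = λ ΔF = 1.02 × 2.39 = 2.4378 K.

ΔT = 2.44 K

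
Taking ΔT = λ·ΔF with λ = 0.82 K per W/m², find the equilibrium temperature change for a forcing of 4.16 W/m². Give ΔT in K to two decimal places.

ΔT = λ ΔF = 0.82 × 4.16 = 3.4112 K.

ΔT = 3.41 K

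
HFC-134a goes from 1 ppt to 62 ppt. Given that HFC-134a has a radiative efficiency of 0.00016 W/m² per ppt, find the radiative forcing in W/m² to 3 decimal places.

ΔF = 0.010 W/m²

HFC-134a: ΔF = 0.00016 × (62 − 1) = 0.00016 × 61 = 0.0098 W/m².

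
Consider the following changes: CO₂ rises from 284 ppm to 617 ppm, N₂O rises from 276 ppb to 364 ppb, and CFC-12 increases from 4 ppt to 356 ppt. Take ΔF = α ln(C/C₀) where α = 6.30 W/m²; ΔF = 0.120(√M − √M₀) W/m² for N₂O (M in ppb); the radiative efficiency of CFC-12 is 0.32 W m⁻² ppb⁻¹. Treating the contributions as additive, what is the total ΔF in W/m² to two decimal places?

ΔF = 5.30 W/m²

CO₂: 6.30 × ln(617/284) = 6.30 × ln(2.17254) = 6.30 × 0.77590 = 4.8882 W/m².
N₂O: 0.120 × (√364 − √276) = 0.120 × (19.0788 − 16.6132) = 0.120 × 2.4656 = 0.2959 W/m².
CFC-12: Δ = 356 − 4 = 352 ppt = 0.352 ppb; ΔF = 0.32 × 0.352 = 0.1126 W/m².
Total ΔF = 4.8882 + 0.2959 + 0.1126 = 5.2967 W/m².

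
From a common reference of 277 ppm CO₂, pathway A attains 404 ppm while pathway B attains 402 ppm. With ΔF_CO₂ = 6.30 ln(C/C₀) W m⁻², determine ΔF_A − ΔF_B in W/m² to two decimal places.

ΔF_A = 6.30 ln(404/277) = 6.30 × 0.37740 = 2.3776 W/m².
ΔF_B = 6.30 ln(402/277) = 6.30 × 0.37243 = 2.3463 W/m².
Difference: 2.3776 − 2.3463 = 0.0313 W/m².

ΔF_A − ΔF_B = 0.03 W/m²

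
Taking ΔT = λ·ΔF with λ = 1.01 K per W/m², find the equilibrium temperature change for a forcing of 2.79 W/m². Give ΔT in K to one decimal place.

ΔT = 2.8 K

ΔT = λ ΔF = 1.01 × 2.79 = 2.8179 K.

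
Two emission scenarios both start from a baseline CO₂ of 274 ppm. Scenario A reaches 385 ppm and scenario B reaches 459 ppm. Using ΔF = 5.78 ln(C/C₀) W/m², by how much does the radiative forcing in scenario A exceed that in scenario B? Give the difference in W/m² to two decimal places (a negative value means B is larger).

ΔF_A − ΔF_B = -1.02 W/m²

ΔF_A = 5.78 ln(385/274) = 5.78 × 0.34012 = 1.9659 W/m².
ΔF_B = 5.78 ln(459/274) = 5.78 × 0.51592 = 2.9820 W/m².
Difference: 1.9659 − 2.9820 = -1.0161 W/m².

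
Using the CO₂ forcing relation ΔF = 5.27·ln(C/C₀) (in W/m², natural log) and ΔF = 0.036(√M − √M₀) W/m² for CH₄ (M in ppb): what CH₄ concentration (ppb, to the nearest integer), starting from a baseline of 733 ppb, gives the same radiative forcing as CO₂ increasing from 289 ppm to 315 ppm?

M ≈ 1575 ppb

CO₂ forcing: 5.27 × ln(315/289) = 5.27 × 0.086146 = 0.45399 W/m².
Set 0.036(√M − √733) = 0.45399: √M = 0.45399/0.036 + √733 = 12.6108 + 27.0740 = 39.6848.
M = (39.6848)² = 1574.88 ppb.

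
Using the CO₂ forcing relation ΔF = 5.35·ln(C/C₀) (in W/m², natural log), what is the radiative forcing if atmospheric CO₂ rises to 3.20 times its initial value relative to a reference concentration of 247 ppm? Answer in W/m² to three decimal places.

Because the forcing depends only on the ratio C/C₀, the initial concentration does not enter.
ΔF = 5.35 × ln(3.20) = 5.35 × 1.16315 = 6.2229 W/m².

ΔF = 6.223 W/m²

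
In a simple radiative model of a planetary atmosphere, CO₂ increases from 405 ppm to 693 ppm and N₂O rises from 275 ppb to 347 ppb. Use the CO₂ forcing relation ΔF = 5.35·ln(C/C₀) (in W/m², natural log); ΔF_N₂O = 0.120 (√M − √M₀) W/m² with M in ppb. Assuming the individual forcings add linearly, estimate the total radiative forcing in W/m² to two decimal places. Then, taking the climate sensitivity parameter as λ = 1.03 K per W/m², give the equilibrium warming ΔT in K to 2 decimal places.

CO₂: 5.35 × ln(693/405) = 5.35 × ln(1.71111) = 5.35 × 0.53714 = 2.8737 W/m².
N₂O: 0.120 × (√347 − √275) = 0.120 × (18.6279 − 16.5831) = 0.120 × 2.0448 = 0.2454 W/m².
Total ΔF = 2.8737 + 0.2454 = 3.1191 W/m².
ΔT = λ ΔF = 1.03 × 3.12 = 3.2136 K.

ΔF = 3.12 W/m²; ΔT = 3.21 K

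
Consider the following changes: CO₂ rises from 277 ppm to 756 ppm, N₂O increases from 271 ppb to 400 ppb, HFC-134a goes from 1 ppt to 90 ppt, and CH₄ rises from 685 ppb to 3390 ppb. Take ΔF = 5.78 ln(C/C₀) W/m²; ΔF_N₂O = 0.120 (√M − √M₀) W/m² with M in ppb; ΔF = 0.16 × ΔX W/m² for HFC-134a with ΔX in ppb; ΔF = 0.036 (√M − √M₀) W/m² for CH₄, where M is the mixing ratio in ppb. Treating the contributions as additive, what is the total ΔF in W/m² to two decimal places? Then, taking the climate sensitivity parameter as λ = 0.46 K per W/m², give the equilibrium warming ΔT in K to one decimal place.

ΔF = 7.40 W/m²; ΔT = 3.4 K

CO₂: 5.78 × ln(756/277) = 5.78 × ln(2.72924) = 5.78 × 1.00402 = 5.8032 W/m².
N₂O: 0.120 × (√400 − √271) = 0.120 × (20.0000 − 16.4621) = 0.120 × 3.5379 = 0.4245 W/m².
HFC-134a: Δ = 90 − 1 = 89 ppt = 0.089 ppb; ΔF = 0.16 × 0.089 = 0.0142 W/m².
CH₄: 0.036 × (√3390 − √685) = 0.036 × (58.2237 − 26.1725) = 0.036 × 32.0512 = 1.1538 W/m².
Total ΔF = 5.8032 + 0.4245 + 0.0142 + 1.1538 = 7.3957 W/m².
ΔT = λ ΔF = 0.46 × 7.40 = 3.4040 K.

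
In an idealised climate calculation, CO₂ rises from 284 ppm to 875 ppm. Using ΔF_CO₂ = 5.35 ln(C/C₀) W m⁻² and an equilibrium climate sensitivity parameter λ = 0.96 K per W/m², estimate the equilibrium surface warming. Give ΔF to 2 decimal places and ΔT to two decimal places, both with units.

ΔF = 6.02 W/m²; ΔT = 5.78 K

CO₂: 5.35 × ln(875/284) = 5.35 × ln(3.08099) = 5.35 × 1.12525 = 6.0201 W/m².
ΔT = λ ΔF = 0.96 × 6.02 = 5.7792 K.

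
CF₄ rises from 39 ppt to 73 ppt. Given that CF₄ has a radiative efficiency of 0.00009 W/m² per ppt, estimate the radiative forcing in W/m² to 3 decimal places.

CF₄: ΔF = 0.00009 × (73 − 39) = 0.00009 × 34 = 0.0031 W/m².

ΔF = 0.003 W/m²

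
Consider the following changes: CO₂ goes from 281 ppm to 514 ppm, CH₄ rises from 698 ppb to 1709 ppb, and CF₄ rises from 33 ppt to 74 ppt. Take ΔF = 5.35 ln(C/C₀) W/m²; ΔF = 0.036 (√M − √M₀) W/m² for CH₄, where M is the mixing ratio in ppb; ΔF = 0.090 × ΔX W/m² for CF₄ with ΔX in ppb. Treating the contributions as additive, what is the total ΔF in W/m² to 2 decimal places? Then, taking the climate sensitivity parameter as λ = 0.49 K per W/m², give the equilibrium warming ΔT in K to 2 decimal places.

ΔF = 3.77 W/m²; ΔT = 1.85 K

CO₂: 5.35 × ln(514/281) = 5.35 × ln(1.82918) = 5.35 × 0.60387 = 3.2307 W/m².
CH₄: 0.036 × (√1709 − √698) = 0.036 × (41.3401 − 26.4197) = 0.036 × 14.9204 = 0.5371 W/m².
CF₄: Δ = 74 − 33 = 41 ppt = 0.041 ppb; ΔF = 0.090 × 0.041 = 0.0037 W/m².
Total ΔF = 3.2307 + 0.5371 + 0.0037 = 3.7715 W/m².
ΔT = λ ΔF = 0.49 × 3.77 = 1.8473 K.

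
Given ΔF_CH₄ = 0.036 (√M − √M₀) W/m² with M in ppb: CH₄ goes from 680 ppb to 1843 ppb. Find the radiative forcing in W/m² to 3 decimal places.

ΔF = 0.607 W/m²

CH₄: 0.036 × (√1843 − √680) = 0.036 × (42.9302 − 26.0768) = 0.036 × 16.8534 = 0.6067 W/m².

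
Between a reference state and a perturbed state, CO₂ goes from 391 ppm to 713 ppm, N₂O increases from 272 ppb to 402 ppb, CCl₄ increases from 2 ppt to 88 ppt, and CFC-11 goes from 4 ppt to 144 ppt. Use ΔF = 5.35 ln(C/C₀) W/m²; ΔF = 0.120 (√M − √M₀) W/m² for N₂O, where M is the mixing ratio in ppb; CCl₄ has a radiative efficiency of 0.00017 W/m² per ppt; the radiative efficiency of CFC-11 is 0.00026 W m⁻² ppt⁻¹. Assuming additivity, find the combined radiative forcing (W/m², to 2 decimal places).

CO₂: 5.35 × ln(713/391) = 5.35 × ln(1.82353) = 5.35 × 0.60077 = 3.2141 W/m².
N₂O: 0.120 × (√402 − √272) = 0.120 × (20.0499 − 16.4924) = 0.120 × 3.5575 = 0.4269 W/m².
CCl₄: ΔF = 0.00017 × (88 − 2) = 0.00017 × 86 = 0.0146 W/m².
CFC-11: ΔF = 0.00026 × (144 − 4) = 0.00026 × 140 = 0.0364 W/m².
Total ΔF = 3.2141 + 0.4269 + 0.0146 + 0.0364 = 3.6920 W/m².

ΔF = 3.69 W/m²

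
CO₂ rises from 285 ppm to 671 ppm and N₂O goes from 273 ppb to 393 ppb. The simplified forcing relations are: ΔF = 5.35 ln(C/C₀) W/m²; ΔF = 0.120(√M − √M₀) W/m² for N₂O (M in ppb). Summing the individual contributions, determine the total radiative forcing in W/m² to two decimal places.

ΔF = 4.98 W/m²

CO₂: 5.35 × ln(671/285) = 5.35 × ln(2.35439) = 5.35 × 0.85628 = 4.5811 W/m².
N₂O: 0.120 × (√393 − √273) = 0.120 × (19.8242 − 16.5227) = 0.120 × 3.3015 = 0.3962 W/m².
Total ΔF = 4.5811 + 0.3962 = 4.9773 W/m².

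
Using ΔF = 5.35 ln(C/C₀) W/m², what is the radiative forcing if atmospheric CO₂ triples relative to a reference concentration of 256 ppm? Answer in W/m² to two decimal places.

ΔF = 5.35 × ln(3) = 5.35 × 1.09861 = 5.8776 W/m².

ΔF = 5.88 W/m²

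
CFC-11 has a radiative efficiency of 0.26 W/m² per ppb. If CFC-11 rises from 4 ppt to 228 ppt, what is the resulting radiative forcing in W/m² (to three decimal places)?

ΔF = 0.058 W/m²

CFC-11: Δ = 228 − 4 = 224 ppt = 0.224 ppb; ΔF = 0.26 × 0.224 = 0.0582 W/m².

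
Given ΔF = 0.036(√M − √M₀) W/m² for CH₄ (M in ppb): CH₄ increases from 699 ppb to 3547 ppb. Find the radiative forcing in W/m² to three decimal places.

ΔF = 1.192 W/m²

CH₄: 0.036 × (√3547 − √699) = 0.036 × (59.5567 − 26.4386) = 0.036 × 33.1181 = 1.1923 W/m².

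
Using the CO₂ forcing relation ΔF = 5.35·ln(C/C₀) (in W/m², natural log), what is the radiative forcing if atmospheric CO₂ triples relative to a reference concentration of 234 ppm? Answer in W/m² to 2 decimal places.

Because the forcing depends only on the ratio C/C₀, the initial concentration does not enter.
ΔF = 5.35 × ln(3) = 5.35 × 1.09861 = 5.8776 W/m².

ΔF = 5.88 W/m²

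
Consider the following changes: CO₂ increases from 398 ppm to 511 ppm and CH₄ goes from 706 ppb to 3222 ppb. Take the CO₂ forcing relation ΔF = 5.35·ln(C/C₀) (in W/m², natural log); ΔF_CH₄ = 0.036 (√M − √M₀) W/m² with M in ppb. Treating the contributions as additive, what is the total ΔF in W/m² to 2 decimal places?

ΔF = 2.42 W/m²

CO₂: 5.35 × ln(511/398) = 5.35 × ln(1.28392) = 5.35 × 0.24992 = 1.3371 W/m².
CH₄: 0.036 × (√3222 − √706) = 0.036 × (56.7627 − 26.5707) = 0.036 × 30.1920 = 1.0869 W/m².
Total ΔF = 1.3371 + 1.0869 = 2.4240 W/m².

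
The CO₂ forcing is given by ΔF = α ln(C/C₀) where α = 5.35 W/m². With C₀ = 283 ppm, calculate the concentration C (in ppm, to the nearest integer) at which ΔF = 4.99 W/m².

Set 5.35 ln(C/283) = 4.99, so ln(C/283) = 4.99/5.35 = 0.93271.
Then C/283 = e^0.93271 = 2.54139, giving C = 283 × 2.54139 = 719.21 ppm.

C ≈ 719 ppm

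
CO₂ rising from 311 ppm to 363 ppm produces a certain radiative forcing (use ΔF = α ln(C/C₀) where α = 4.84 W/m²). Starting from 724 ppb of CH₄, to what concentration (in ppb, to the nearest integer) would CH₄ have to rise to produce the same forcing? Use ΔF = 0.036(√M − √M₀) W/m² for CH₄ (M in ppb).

M ≈ 2275 ppb

CO₂ forcing: 4.84 × ln(363/311) = 4.84 × 0.154610 = 0.74831 W/m².
Set 0.036(√M − √724) = 0.74831: √M = 0.74831/0.036 + √724 = 20.7864 + 26.9072 = 47.6936.
M = (47.6936)² = 2274.68 ppb.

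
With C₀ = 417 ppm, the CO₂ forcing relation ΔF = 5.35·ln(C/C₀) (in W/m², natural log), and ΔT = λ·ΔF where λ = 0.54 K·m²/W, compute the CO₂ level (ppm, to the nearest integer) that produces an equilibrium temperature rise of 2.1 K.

Required forcing: ΔF = ΔT/λ = 2.1/0.54 = 3.8889 W/m².
Then ln(C/417) = ΔF/5.35 = 3.8889/5.35 = 0.72690.
So C = 417 × e^0.72690 = 417 × 2.06866 = 862.63 ppm.

C ≈ 863 ppm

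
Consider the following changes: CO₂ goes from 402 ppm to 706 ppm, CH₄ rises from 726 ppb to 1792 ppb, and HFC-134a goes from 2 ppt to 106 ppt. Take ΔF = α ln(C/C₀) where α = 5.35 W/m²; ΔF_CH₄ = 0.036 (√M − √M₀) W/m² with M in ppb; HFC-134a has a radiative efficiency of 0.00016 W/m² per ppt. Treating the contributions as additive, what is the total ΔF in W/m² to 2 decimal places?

ΔF = 3.58 W/m²

CO₂: 5.35 × ln(706/402) = 5.35 × ln(1.75622) = 5.35 × 0.56316 = 3.0129 W/m².
CH₄: 0.036 × (√1792 − √726) = 0.036 × (42.3320 − 26.9444) = 0.036 × 15.3876 = 0.5540 W/m².
HFC-134a: ΔF = 0.00016 × (106 − 2) = 0.00016 × 104 = 0.0166 W/m².
Total ΔF = 3.0129 + 0.5540 + 0.0166 = 3.5835 W/m².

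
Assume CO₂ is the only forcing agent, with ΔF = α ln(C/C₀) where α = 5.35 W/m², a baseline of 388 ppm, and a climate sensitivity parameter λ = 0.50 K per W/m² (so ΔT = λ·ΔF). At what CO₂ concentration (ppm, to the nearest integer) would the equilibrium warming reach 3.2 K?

C ≈ 1283 ppm

Required forcing: ΔF = ΔT/λ = 3.2/0.50 = 6.4000 W/m².
Then ln(C/388) = ΔF/5.35 = 6.4000/5.35 = 1.19626.
So C = 388 × e^1.19626 = 388 × 3.30772 = 1283.40 ppm.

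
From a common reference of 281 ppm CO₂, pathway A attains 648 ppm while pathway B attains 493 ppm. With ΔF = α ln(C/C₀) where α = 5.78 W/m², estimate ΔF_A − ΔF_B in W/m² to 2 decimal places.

ΔF_A = 5.78 ln(648/281) = 5.78 × 0.83554 = 4.8294 W/m².
ΔF_B = 5.78 ln(493/281) = 5.78 × 0.56215 = 3.2492 W/m².
Difference: 4.8294 − 3.2492 = 1.5802 W/m².

ΔF_A − ΔF_B = 1.58 W/m²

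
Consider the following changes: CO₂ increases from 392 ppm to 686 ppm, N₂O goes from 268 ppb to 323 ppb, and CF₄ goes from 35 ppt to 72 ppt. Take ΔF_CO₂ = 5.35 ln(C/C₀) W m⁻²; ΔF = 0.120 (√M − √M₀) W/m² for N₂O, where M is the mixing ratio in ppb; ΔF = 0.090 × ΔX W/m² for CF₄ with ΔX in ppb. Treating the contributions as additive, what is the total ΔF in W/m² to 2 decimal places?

CO₂: 5.35 × ln(686/392) = 5.35 × ln(1.75000) = 5.35 × 0.55962 = 2.9940 W/m².
N₂O: 0.120 × (√323 − √268) = 0.120 × (17.9722 − 16.3707) = 0.120 × 1.6015 = 0.1922 W/m².
CF₄: Δ = 72 − 35 = 37 ppt = 0.037 ppb; ΔF = 0.090 × 0.037 = 0.0033 W/m².
Total ΔF = 2.9940 + 0.1922 + 0.0033 = 3.1895 W/m².

ΔF = 3.19 W/m²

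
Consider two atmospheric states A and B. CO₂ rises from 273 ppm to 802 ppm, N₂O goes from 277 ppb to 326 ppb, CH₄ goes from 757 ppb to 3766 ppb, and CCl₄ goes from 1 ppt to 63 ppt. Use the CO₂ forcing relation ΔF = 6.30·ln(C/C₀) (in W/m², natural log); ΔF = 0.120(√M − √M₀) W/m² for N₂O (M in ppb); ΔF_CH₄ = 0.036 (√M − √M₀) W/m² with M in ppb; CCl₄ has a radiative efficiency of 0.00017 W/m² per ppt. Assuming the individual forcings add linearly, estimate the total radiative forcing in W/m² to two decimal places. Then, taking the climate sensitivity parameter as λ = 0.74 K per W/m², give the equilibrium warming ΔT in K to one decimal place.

CO₂: 6.30 × ln(802/273) = 6.30 × ln(2.93773) = 6.30 × 1.07764 = 6.7891 W/m².
N₂O: 0.120 × (√326 − √277) = 0.120 × (18.0555 − 16.6433) = 0.120 × 1.4122 = 0.1695 W/m².
CH₄: 0.036 × (√3766 − √757) = 0.036 × (61.3677 − 27.5136) = 0.036 × 33.8541 = 1.2187 W/m².
CCl₄: ΔF = 0.00017 × (63 − 1) = 0.00017 × 62 = 0.0105 W/m².
Total ΔF = 6.7891 + 0.1695 + 1.2187 + 0.0105 = 8.1878 W/m².
ΔT = λ ΔF = 0.74 × 8.19 = 6.0606 K.

ΔF = 8.19 W/m²; ΔT = 6.1 K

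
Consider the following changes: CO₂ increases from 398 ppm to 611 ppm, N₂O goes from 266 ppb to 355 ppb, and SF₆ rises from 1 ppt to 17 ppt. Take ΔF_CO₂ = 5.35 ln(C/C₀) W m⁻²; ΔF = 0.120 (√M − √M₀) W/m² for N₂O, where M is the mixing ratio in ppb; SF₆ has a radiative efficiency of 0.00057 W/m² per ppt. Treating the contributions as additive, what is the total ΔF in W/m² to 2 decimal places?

CO₂: 5.35 × ln(611/398) = 5.35 × ln(1.53518) = 5.35 × 0.42865 = 2.2933 W/m².
N₂O: 0.120 × (√355 − √266) = 0.120 × (18.8414 − 16.3095) = 0.120 × 2.5319 = 0.3038 W/m².
SF₆: ΔF = 0.00057 × (17 − 1) = 0.00057 × 16 = 0.0091 W/m².
Total ΔF = 2.2933 + 0.3038 + 0.0091 = 2.6062 W/m².

ΔF = 2.61 W/m²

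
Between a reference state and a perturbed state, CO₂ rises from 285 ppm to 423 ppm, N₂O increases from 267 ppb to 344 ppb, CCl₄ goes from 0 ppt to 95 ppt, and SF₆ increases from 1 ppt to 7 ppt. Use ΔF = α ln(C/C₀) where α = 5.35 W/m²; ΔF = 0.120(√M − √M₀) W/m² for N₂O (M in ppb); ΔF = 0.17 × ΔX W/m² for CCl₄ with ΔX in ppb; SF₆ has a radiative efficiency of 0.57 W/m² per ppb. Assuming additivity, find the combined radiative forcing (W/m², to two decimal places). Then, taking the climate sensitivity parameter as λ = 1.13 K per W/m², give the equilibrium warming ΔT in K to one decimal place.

CO₂: 5.35 × ln(423/285) = 5.35 × ln(1.48421) = 5.35 × 0.39488 = 2.1126 W/m².
N₂O: 0.120 × (√344 − √267) = 0.120 × (18.5472 − 16.3401) = 0.120 × 2.2071 = 0.2649 W/m².
CCl₄: Δ = 95 − 0 = 95 ppt = 0.095 ppb; ΔF = 0.17 × 0.095 = 0.0162 W/m².
SF₆: Δ = 7 − 1 = 6 ppt = 0.006 ppb; ΔF = 0.57 × 0.006 = 0.0034 W/m².
Total ΔF = 2.1126 + 0.2649 + 0.0162 + 0.0034 = 2.3971 W/m².
ΔT = λ ΔF = 1.13 × 2.40 = 2.7120 K.

ΔF = 2.40 W/m²; ΔT = 2.7 K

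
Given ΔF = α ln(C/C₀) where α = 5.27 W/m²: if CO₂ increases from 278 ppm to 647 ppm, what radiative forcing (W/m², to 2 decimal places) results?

ΔF = 4.45 W/m²

CO₂: 5.27 × ln(647/278) = 5.27 × ln(2.32734) = 5.27 × 0.84473 = 4.4517 W/m².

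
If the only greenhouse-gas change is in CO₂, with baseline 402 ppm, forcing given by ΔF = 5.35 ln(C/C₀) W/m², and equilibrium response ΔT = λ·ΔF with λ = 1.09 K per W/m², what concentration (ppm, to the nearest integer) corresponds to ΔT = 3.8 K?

C ≈ 771 ppm

Required forcing: ΔF = ΔT/λ = 3.8/1.09 = 3.4862 W/m².
Then ln(C/402) = ΔF/5.35 = 3.4862/5.35 = 0.65163.
So C = 402 × e^0.65163 = 402 × 1.91867 = 771.31 ppm.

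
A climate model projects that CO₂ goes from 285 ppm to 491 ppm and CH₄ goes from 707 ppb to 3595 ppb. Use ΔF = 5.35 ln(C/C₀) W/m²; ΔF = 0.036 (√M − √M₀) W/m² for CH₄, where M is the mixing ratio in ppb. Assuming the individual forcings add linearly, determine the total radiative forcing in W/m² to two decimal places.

ΔF = 4.11 W/m²

CO₂: 5.35 × ln(491/285) = 5.35 × ln(1.72281) = 5.35 × 0.54396 = 2.9102 W/m².
CH₄: 0.036 × (√3595 − √707) = 0.036 × (59.9583 − 26.5895) = 0.036 × 33.3688 = 1.2013 W/m².
Total ΔF = 2.9102 + 1.2013 = 4.1115 W/m².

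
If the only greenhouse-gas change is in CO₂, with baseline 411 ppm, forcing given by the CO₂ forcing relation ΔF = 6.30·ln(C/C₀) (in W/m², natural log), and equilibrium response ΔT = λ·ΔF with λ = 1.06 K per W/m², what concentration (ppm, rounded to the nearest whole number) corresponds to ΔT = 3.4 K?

C ≈ 684 ppm

Required forcing: ΔF = ΔT/λ = 3.4/1.06 = 3.2075 W/m².
Then ln(C/411) = ΔF/6.30 = 3.2075/6.30 = 0.50913.
So C = 411 × e^0.50913 = 411 × 1.66384 = 683.84 ppm.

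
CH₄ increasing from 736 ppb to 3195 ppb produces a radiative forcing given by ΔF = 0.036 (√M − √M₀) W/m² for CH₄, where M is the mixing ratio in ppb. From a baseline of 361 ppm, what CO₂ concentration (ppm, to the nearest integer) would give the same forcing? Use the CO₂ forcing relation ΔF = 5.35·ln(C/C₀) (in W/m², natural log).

CH₄ forcing: 0.036 × (√3195 − √736) = 0.036 × (56.5243 − 27.1293) = 0.036 × 29.3950 = 1.05822 W/m².
Set 5.35 ln(C/361) = 1.05822: ln(C/361) = 1.05822/5.35 = 0.19780, so C = 361 × e^0.19780 = 361 × 1.21872 = 439.96 ppm.

C ≈ 440 ppm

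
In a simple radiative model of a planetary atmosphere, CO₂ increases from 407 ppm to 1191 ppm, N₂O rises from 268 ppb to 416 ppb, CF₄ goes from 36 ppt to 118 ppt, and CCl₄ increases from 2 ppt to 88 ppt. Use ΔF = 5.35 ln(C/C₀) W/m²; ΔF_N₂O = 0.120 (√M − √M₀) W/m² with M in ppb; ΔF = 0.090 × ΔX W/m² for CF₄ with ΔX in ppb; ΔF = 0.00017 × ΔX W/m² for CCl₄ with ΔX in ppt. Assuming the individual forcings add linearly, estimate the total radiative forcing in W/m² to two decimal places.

ΔF = 6.25 W/m²

CO₂: 5.35 × ln(1191/407) = 5.35 × ln(2.92629) = 5.35 × 1.07374 = 5.7445 W/m².
N₂O: 0.120 × (√416 − √268) = 0.120 × (20.3961 − 16.3707) = 0.120 × 4.0254 = 0.4830 W/m².
CF₄: Δ = 118 − 36 = 82 ppt = 0.082 ppb; ΔF = 0.090 × 0.082 = 0.0074 W/m².
CCl₄: ΔF = 0.00017 × (88 − 2) = 0.00017 × 86 = 0.0146 W/m².
Total ΔF = 5.7445 + 0.4830 + 0.0074 + 0.0146 = 6.2495 W/m².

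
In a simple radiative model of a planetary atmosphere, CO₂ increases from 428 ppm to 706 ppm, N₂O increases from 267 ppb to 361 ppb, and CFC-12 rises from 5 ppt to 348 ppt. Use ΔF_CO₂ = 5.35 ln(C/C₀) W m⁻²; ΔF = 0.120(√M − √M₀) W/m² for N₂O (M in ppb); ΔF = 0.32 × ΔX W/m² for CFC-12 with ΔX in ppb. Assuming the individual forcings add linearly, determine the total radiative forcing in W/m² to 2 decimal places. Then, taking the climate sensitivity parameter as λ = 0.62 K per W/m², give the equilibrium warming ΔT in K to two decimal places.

ΔF = 3.11 W/m²; ΔT = 1.93 K

CO₂: 5.35 × ln(706/428) = 5.35 × ln(1.64953) = 5.35 × 0.50049 = 2.6776 W/m².
N₂O: 0.120 × (√361 − √267) = 0.120 × (19.0000 − 16.3401) = 0.120 × 2.6599 = 0.3192 W/m².
CFC-12: Δ = 348 − 5 = 343 ppt = 0.343 ppb; ΔF = 0.32 × 0.343 = 0.1098 W/m².
Total ΔF = 2.6776 + 0.3192 + 0.1098 = 3.1066 W/m².
ΔT = λ ΔF = 0.62 × 3.11 = 1.9282 K.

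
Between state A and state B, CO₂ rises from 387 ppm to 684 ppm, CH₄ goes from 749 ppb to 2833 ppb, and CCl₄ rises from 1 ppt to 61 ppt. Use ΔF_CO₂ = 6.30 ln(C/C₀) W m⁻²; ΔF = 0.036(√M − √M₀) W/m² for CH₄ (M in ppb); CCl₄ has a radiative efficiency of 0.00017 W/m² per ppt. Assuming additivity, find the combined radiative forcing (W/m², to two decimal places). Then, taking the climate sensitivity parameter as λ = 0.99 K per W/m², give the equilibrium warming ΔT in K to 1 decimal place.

CO₂: 6.30 × ln(684/387) = 6.30 × ln(1.76744) = 6.30 × 0.56953 = 3.5880 W/m².
CH₄: 0.036 × (√2833 − √749) = 0.036 × (53.2259 − 27.3679) = 0.036 × 25.8580 = 0.9309 W/m².
CCl₄: ΔF = 0.00017 × (61 − 1) = 0.00017 × 60 = 0.0102 W/m².
Total ΔF = 3.5880 + 0.9309 + 0.0102 = 4.5291 W/m².
ΔT = λ ΔF = 0.99 × 4.53 = 4.4847 K.

ΔF = 4.53 W/m²; ΔT = 4.5 K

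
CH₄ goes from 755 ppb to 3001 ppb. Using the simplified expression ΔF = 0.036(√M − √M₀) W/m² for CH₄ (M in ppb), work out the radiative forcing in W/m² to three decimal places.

ΔF = 0.983 W/m²

CH₄: 0.036 × (√3001 − √755) = 0.036 × (54.7814 − 27.4773) = 0.036 × 27.3041 = 0.9829 W/m².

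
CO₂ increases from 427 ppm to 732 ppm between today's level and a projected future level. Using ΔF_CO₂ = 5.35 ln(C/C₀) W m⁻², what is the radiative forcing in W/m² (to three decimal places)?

ΔF = 2.884 W/m²

CO₂ absorption bands are partially saturated, so forcing scales with the logarithm of the concentration ratio.
CO₂: 5.35 × ln(732/427) = 5.35 × ln(1.71429) = 5.35 × 0.53900 = 2.8837 W/m².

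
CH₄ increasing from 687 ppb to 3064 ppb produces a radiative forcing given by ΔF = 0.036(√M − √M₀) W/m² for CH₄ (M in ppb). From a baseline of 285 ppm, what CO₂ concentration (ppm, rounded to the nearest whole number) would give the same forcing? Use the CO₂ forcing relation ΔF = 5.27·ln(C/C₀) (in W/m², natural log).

C ≈ 348 ppm

CH₄ forcing: 0.036 × (√3064 − √687) = 0.036 × (55.3534 − 26.2107) = 0.036 × 29.1427 = 1.04914 W/m².
Set 5.27 ln(C/285) = 1.04914: ln(C/285) = 1.04914/5.27 = 0.19908, so C = 285 × e^0.19908 = 285 × 1.22028 = 347.78 ppm.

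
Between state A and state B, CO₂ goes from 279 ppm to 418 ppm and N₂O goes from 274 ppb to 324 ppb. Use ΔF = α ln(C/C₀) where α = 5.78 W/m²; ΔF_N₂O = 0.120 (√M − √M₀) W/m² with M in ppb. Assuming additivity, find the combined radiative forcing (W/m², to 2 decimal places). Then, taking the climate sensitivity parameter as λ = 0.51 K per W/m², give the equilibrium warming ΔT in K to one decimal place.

CO₂: 5.78 × ln(418/279) = 5.78 × ln(1.49821) = 5.78 × 0.40427 = 2.3367 W/m².
N₂O: 0.120 × (√324 − √274) = 0.120 × (18.0000 − 16.5529) = 0.120 × 1.4471 = 0.1737 W/m².
Total ΔF = 2.3367 + 0.1737 = 2.5104 W/m².
ΔT = λ ΔF = 0.51 × 2.51 = 1.2801 K.

ΔF = 2.51 W/m²; ΔT = 1.3 K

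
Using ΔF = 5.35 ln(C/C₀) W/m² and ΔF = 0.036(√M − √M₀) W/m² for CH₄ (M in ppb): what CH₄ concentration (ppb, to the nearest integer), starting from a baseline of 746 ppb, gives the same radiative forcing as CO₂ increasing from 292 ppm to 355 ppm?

M ≈ 3175 ppb

CO₂ forcing: 5.35 × ln(355/292) = 5.35 × 0.195364 = 1.04520 W/m².
Set 0.036(√M − √746) = 1.04520: √M = 1.04520/0.036 + √746 = 29.0333 + 27.3130 = 56.3463.
M = (56.3463)² = 3174.91 ppb.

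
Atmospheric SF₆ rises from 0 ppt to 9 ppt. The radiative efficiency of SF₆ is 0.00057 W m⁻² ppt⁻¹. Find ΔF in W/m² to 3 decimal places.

ΔF = 0.005 W/m²

SF₆: ΔF = 0.00057 × (9 − 0) = 0.00057 × 9 = 0.0051 W/m².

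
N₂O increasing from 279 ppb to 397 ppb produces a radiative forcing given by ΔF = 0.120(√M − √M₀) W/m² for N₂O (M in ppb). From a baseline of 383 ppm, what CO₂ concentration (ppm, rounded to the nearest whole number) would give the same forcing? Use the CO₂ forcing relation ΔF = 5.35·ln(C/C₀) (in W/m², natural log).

C ≈ 412 ppm

N₂O forcing: 0.120 × (√397 − √279) = 0.120 × (19.9249 − 16.7033) = 0.120 × 3.2216 = 0.38659 W/m².
Set 5.35 ln(C/383) = 0.38659: ln(C/383) = 0.38659/5.35 = 0.07226, so C = 383 × e^0.07226 = 383 × 1.07493 = 411.70 ppm.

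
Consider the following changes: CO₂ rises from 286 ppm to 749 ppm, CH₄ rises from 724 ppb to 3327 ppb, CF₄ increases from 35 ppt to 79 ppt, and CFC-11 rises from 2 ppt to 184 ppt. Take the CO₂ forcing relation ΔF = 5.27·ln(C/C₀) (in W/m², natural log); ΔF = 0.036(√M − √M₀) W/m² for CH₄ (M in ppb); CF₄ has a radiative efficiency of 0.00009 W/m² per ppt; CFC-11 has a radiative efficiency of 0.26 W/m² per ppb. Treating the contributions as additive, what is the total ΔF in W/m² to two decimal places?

ΔF = 6.23 W/m²

CO₂: 5.27 × ln(749/286) = 5.27 × ln(2.61888) = 5.27 × 0.96275 = 5.0737 W/m².
CH₄: 0.036 × (√3327 − √724) = 0.036 × (57.6802 − 26.9072) = 0.036 × 30.7730 = 1.1078 W/m².
CF₄: ΔF = 0.00009 × (79 − 35) = 0.00009 × 44 = 0.0040 W/m².
CFC-11: Δ = 184 − 2 = 182 ppt = 0.182 ppb; ΔF = 0.26 × 0.182 = 0.0473 W/m².
Total ΔF = 5.0737 + 1.1078 + 0.0040 + 0.0473 = 6.2328 W/m².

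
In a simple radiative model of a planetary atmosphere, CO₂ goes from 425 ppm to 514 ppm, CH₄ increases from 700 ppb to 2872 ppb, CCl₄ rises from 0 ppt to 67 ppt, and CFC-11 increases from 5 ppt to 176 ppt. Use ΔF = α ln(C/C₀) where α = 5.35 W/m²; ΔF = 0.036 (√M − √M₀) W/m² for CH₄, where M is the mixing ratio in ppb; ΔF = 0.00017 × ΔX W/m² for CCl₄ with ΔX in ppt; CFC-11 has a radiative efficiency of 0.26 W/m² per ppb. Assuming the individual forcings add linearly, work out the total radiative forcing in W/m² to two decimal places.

ΔF = 2.05 W/m²

CO₂: 5.35 × ln(514/425) = 5.35 × ln(1.20941) = 5.35 × 0.19013 = 1.0172 W/m².
CH₄: 0.036 × (√2872 − √700) = 0.036 × (53.5910 − 26.4575) = 0.036 × 27.1335 = 0.9768 W/m².
CCl₄: ΔF = 0.00017 × (67 − 0) = 0.00017 × 67 = 0.0114 W/m².
CFC-11: Δ = 176 − 5 = 171 ppt = 0.171 ppb; ΔF = 0.26 × 0.171 = 0.0445 W/m².
Total ΔF = 1.0172 + 0.9768 + 0.0114 + 0.0445 = 2.0499 W/m².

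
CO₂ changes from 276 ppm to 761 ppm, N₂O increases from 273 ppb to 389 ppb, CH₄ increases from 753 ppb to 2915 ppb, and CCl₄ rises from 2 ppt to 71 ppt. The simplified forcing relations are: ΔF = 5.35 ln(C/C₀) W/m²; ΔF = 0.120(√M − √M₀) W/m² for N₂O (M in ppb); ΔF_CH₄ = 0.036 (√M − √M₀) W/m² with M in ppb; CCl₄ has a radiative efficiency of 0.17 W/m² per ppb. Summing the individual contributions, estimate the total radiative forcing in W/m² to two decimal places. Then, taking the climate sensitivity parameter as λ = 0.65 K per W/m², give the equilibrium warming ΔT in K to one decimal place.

CO₂: 5.35 × ln(761/276) = 5.35 × ln(2.75725) = 5.35 × 1.01423 = 5.4261 W/m².
N₂O: 0.120 × (√389 − √273) = 0.120 × (19.7231 − 16.5227) = 0.120 × 3.2004 = 0.3840 W/m².
CH₄: 0.036 × (√2915 − √753) = 0.036 × (53.9907 − 27.4408) = 0.036 × 26.5499 = 0.9558 W/m².
CCl₄: Δ = 71 − 2 = 69 ppt = 0.069 ppb; ΔF = 0.17 × 0.069 = 0.0117 W/m².
Total ΔF = 5.4261 + 0.3840 + 0.9558 + 0.0117 = 6.7776 W/m².
ΔT = λ ΔF = 0.65 × 6.78 = 4.4070 K.

ΔF = 6.78 W/m²; ΔT = 4.4 K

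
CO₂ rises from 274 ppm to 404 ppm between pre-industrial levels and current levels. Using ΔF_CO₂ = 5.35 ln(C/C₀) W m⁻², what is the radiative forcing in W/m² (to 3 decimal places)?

ΔF = 2.077 W/m²

CO₂ absorption bands are partially saturated, so forcing scales with the logarithm of the concentration ratio.
CO₂: 5.35 × ln(404/274) = 5.35 × ln(1.47445) = 5.35 × 0.38829 = 2.0774 W/m².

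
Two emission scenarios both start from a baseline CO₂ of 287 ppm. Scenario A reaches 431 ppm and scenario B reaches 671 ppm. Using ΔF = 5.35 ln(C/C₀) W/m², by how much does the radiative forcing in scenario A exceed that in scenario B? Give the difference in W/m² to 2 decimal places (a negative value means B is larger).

ΔF_A = 5.35 ln(431/287) = 5.35 × 0.40663 = 2.1755 W/m².
ΔF_B = 5.35 ln(671/287) = 5.35 × 0.84929 = 4.5437 W/m².
Difference: 2.1755 − 4.5437 = -2.3682 W/m².

ΔF_A − ΔF_B = -2.37 W/m²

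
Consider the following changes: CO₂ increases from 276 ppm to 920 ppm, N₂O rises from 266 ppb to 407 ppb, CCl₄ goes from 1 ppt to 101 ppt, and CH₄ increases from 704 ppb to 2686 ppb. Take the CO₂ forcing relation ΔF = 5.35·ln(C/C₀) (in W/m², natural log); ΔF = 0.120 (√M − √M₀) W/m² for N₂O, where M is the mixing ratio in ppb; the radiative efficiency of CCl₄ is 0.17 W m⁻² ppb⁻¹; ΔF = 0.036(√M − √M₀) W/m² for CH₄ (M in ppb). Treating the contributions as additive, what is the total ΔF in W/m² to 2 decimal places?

ΔF = 7.83 W/m²

CO₂: 5.35 × ln(920/276) = 5.35 × ln(3.33333) = 5.35 × 1.20397 = 6.4412 W/m².
N₂O: 0.120 × (√407 − √266) = 0.120 × (20.1742 − 16.3095) = 0.120 × 3.8647 = 0.4638 W/m².
CCl₄: Δ = 101 − 1 = 100 ppt = 0.100 ppb; ΔF = 0.17 × 0.100 = 0.0170 W/m².
CH₄: 0.036 × (√2686 − √704) = 0.036 × (51.8266 − 26.5330) = 0.036 × 25.2936 = 0.9106 W/m².
Total ΔF = 6.4412 + 0.4638 + 0.0170 + 0.9106 = 7.8326 W/m².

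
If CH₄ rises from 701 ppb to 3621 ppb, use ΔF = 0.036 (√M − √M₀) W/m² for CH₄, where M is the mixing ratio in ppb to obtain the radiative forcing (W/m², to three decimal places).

CH₄: 0.036 × (√3621 − √701) = 0.036 × (60.1747 − 26.4764) = 0.036 × 33.6983 = 1.2131 W/m².

ΔF = 1.213 W/m²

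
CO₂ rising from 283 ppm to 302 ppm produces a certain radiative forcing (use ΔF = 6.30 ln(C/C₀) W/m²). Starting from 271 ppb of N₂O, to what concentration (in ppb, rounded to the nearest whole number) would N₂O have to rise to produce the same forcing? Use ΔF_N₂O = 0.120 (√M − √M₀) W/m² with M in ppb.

M ≈ 395 ppb

CO₂ forcing: 6.30 × ln(302/283) = 6.30 × 0.064980 = 0.40937 W/m².
Set 0.120(√M − √271) = 0.40937: √M = 0.40937/0.120 + √271 = 3.4114 + 16.4621 = 19.8735.
M = (19.8735)² = 394.96 ppb.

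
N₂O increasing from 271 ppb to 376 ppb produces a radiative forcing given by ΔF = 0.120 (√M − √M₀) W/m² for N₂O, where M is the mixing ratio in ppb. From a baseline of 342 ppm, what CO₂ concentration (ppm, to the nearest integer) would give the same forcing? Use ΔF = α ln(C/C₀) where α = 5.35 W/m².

N₂O forcing: 0.120 × (√376 − √271) = 0.120 × (19.3907 − 16.4621) = 0.120 × 2.9286 = 0.35143 W/m².
Set 5.35 ln(C/342) = 0.35143: ln(C/342) = 0.35143/5.35 = 0.06569, so C = 342 × e^0.06569 = 342 × 1.06790 = 365.22 ppm.

C ≈ 365 ppm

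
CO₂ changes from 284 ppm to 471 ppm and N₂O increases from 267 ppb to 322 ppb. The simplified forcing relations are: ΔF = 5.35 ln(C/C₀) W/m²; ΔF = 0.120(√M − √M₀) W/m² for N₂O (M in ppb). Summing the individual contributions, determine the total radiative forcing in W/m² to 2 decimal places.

CO₂: 5.35 × ln(471/284) = 5.35 × ln(1.65845) = 5.35 × 0.50588 = 2.7065 W/m².
N₂O: 0.120 × (√322 − √267) = 0.120 × (17.9444 − 16.3401) = 0.120 × 1.6043 = 0.1925 W/m².
Total ΔF = 2.7065 + 0.1925 = 2.8990 W/m².

ΔF = 2.90 W/m²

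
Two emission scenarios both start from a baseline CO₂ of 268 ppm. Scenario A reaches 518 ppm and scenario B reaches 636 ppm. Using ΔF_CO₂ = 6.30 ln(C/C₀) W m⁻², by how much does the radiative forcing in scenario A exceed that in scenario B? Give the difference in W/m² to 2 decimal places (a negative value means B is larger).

ΔF_A = 6.30 ln(518/268) = 6.30 × 0.65899 = 4.1516 W/m².
ΔF_B = 6.30 ln(636/268) = 6.30 × 0.86421 = 5.4445 W/m².
Difference: 4.1516 − 5.4445 = -1.2929 W/m².
(Equivalently, ΔF_A − ΔF_B = 6.30 ln(518/636) = 6.30 × -0.20522 = -1.2929 W/m².)

ΔF_A − ΔF_B = -1.29 W/m²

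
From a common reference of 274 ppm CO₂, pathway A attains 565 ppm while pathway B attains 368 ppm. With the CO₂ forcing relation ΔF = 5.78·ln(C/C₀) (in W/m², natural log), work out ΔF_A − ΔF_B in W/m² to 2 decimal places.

ΔF_A = 5.78 ln(565/274) = 5.78 × 0.72370 = 4.1830 W/m².
ΔF_B = 5.78 ln(368/274) = 5.78 × 0.29495 = 1.7048 W/m².
Difference: 4.1830 − 1.7048 = 2.4782 W/m².

ΔF_A − ΔF_B = 2.48 W/m²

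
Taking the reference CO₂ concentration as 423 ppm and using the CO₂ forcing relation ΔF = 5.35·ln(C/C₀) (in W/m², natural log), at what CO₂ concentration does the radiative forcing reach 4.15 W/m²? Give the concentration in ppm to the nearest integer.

C ≈ 919 ppm

Set 5.35 ln(C/423) = 4.15, so ln(C/423) = 4.15/5.35 = 0.77570.
Then C/423 = e^0.77570 = 2.17211, giving C = 423 × 2.17211 = 918.80 ppm.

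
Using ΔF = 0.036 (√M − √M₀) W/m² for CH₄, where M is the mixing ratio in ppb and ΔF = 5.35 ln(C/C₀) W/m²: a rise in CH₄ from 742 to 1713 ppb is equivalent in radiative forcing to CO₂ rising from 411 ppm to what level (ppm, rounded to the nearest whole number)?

C ≈ 452 ppm

CH₄ forcing: 0.036 × (√1713 − √742) = 0.036 × (41.3884 − 27.2397) = 0.036 × 14.1487 = 0.50935 W/m².
Set 5.35 ln(C/411) = 0.50935: ln(C/411) = 0.50935/5.35 = 0.09521, so C = 411 × e^0.09521 = 411 × 1.09989 = 452.05 ppm.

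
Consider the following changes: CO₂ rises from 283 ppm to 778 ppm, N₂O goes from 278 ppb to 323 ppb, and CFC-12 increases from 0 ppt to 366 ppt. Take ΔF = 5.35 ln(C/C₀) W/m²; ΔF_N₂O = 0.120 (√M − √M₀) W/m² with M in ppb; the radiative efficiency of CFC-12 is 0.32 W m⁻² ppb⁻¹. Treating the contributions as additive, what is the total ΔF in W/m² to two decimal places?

ΔF = 5.68 W/m²

CO₂: 5.35 × ln(778/283) = 5.35 × ln(2.74912) = 5.35 × 1.01128 = 5.4103 W/m².
N₂O: 0.120 × (√323 − √278) = 0.120 × (17.9722 − 16.6733) = 0.120 × 1.2989 = 0.1559 W/m².
CFC-12: Δ = 366 − 0 = 366 ppt = 0.366 ppb; ΔF = 0.32 × 0.366 = 0.1171 W/m².
Total ΔF = 5.4103 + 0.1559 + 0.1171 = 5.6833 W/m².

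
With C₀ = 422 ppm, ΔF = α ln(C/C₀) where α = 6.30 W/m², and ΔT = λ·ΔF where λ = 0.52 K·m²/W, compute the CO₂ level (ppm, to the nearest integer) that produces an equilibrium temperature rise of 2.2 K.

Required forcing: ΔF = ΔT/λ = 2.2/0.52 = 4.2308 W/m².
Then ln(C/422) = ΔF/6.30 = 4.2308/6.30 = 0.67156.
So C = 422 × e^0.67156 = 422 × 1.95729 = 825.98 ppm.

C ≈ 826 ppm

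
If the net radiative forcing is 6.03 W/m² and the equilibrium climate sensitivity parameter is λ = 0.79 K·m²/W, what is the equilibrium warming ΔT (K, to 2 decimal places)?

ΔT = λ ΔF = 0.79 × 6.03 = 4.7637 K.

ΔT = 4.76 K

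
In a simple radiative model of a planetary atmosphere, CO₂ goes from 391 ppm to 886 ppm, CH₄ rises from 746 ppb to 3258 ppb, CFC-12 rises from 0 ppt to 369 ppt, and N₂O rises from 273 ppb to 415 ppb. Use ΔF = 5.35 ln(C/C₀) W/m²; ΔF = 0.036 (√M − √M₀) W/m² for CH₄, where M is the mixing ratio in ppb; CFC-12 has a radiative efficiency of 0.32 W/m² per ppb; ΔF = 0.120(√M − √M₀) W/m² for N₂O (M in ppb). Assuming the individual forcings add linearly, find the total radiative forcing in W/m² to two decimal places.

ΔF = 6.03 W/m²

CO₂: 5.35 × ln(886/391) = 5.35 × ln(2.26598) = 5.35 × 0.81801 = 4.3764 W/m².
CH₄: 0.036 × (√3258 − √746) = 0.036 × (57.0789 − 27.3130) = 0.036 × 29.7659 = 1.0716 W/m².
CFC-12: Δ = 369 − 0 = 369 ppt = 0.369 ppb; ΔF = 0.32 × 0.369 = 0.1181 W/m².
N₂O: 0.120 × (√415 − √273) = 0.120 × (20.3715 − 16.5227) = 0.120 × 3.8488 = 0.4619 W/m².
Total ΔF = 4.3764 + 1.0716 + 0.1181 + 0.4619 = 6.0280 W/m².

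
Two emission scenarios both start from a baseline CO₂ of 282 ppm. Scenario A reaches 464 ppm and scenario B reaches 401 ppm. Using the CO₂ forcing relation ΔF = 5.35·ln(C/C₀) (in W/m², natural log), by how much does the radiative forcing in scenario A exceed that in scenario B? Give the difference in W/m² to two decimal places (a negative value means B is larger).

ΔF_A − ΔF_B = 0.78 W/m²

ΔF_A = 5.35 ln(464/282) = 5.35 × 0.49798 = 2.6642 W/m².
ΔF_B = 5.35 ln(401/282) = 5.35 × 0.35205 = 1.8835 W/m².
Difference: 2.6642 − 1.8835 = 0.7807 W/m².
(Equivalently, ΔF_A − ΔF_B = 5.35 ln(464/401) = 5.35 × 0.14592 = 0.7807 W/m².)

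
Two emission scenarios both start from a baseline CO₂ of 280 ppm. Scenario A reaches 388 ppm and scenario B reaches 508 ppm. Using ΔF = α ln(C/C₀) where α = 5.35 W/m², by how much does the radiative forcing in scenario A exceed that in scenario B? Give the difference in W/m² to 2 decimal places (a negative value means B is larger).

ΔF_A − ΔF_B = -1.44 W/m²

ΔF_A = 5.35 ln(388/280) = 5.35 × 0.32622 = 1.7453 W/m².
ΔF_B = 5.35 ln(508/280) = 5.35 × 0.59569 = 3.1869 W/m².
Difference: 1.7453 − 3.1869 = -1.4416 W/m².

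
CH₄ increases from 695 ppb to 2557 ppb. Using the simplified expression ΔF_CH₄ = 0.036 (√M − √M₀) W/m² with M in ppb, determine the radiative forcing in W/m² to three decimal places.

CH₄: 0.036 × (√2557 − √695) = 0.036 × (50.5668 − 26.3629) = 0.036 × 24.2039 = 0.8713 W/m².

ΔF = 0.871 W/m²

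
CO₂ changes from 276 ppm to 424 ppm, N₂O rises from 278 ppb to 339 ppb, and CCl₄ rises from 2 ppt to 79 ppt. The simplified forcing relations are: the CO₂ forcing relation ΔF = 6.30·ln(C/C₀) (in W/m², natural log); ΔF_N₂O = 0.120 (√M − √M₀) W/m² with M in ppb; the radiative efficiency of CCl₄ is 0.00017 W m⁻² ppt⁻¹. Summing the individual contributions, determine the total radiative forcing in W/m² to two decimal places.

CO₂: 6.30 × ln(424/276) = 6.30 × ln(1.53623) = 6.30 × 0.42933 = 2.7048 W/m².
N₂O: 0.120 × (√339 − √278) = 0.120 × (18.4120 − 16.6733) = 0.120 × 1.7387 = 0.2086 W/m².
CCl₄: ΔF = 0.00017 × (79 − 2) = 0.00017 × 77 = 0.0131 W/m².
Total ΔF = 2.7048 + 0.2086 + 0.0131 = 2.9265 W/m².

ΔF = 2.93 W/m²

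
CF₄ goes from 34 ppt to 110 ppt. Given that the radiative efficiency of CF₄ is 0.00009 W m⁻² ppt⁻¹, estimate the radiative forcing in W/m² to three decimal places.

ΔF = 0.007 W/m²

CF₄: ΔF = 0.00009 × (110 − 34) = 0.00009 × 76 = 0.0068 W/m².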